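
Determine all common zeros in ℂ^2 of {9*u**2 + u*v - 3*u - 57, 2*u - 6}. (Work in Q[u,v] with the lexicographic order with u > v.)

Compute a lex Gröbner basis by Buchberger's algorithm.
f_1 = 9*u**2 + u*v - 3*u - 57, LT = u**2.
f_2 = 2*u - 6, LT = u.

S(f_1,f_2): lcm = u**2. S = 1/9*u*v + 8/3*u - 19/3.
  leading term u*v: subtract (1/18*v)·f_2 from 1/9*u*v + 8/3*u - 19/3 → 8/3*u + 1/3*v - 19/3
  leading term u: subtract (4/3)·f_2 from 8/3*u + 1/3*v - 19/3 → 1/3*v + 5/3
  leading term v: no divisor's leading term divides it; move 1/3*v to the remainder.
  leading term 1: no divisor's leading term divides it; move 5/3 to the remainder.
  remainder 1/3*v + 5/3 ≠ 0; add h_3 = 1/3*v + 5/3 to the basis.

S(f_1,h_3): leading monomials are coprime, so the S-polynomial reduces to 0 (Buchberger's first criterion).
S(f_2,h_3): leading monomials are coprime, so the S-polynomial reduces to 0 (Buchberger's first criterion).
Every S-polynomial of the final basis reduces to 0, so we have a Gröbner basis.
Inter-reduce: drop elements whose leading term is divisible by another's, tail-reduce, and make monic.
Reduced Gröbner basis: {u - 3, v + 5}.

A lex Gröbner basis eliminates variables successively. Here v + 5 depends only on v, with roots {-5}; lifting each root through the earlier basis elements recovers the full solutions.
  v = -5: the earlier basis element becomes u - 3 = 0, giving u = 3 — point (3, -5).
Each listed point satisfies every original equation (direct substitution).
Zero-dimensionality of the ideal guarantees finitely many solutions over ℂ.

{(3, -5)}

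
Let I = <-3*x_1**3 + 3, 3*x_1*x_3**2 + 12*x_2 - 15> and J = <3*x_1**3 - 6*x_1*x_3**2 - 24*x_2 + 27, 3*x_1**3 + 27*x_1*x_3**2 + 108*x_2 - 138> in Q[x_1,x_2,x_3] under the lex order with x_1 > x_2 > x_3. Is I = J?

For a fixed monomial order, each ideal has a unique reduced Gröbner basis; comparing bases decides equality.
Buchberger on the first generating set:
f_1 = -3*x_1**3 + 3, LT = x_1**3.
f_2 = 3*x_1*x_3**2 + 12*x_2 - 15, LT = x_1*x_3**2.

S(f_1,f_2): lcm = x_1**3*x_3**2. S = -4*x_1**2*x_2 + 5*x_1**2 - x_3**2.
  leading term x_1**2*x_2: no divisor's leading term divides it; move -4*x_1**2*x_2 to the remainder.
  leading term x_1**2: no divisor's leading term divides it; move 5*x_1**2 to the remainder.
  leading term x_3**2: no divisor's leading term divides it; move -x_3**2 to the remainder.
  remainder -4*x_1**2*x_2 + 5*x_1**2 - x_3**2 ≠ 0; add g_3 = -4*x_1**2*x_2 + 5*x_1**2 - x_3**2 to the basis.

S(f_2,g_3): lcm = x_1**2*x_2*x_3**2. S = 5/4*x_1**2*x_3**2 + 4*x_1*x_2**2 - 5*x_1*x_2 - 1/4*x_3**4.
  leading term x_1**2*x_3**2: subtract (5/12*x_1)·f_2 from 5/4*x_1**2*x_3**2 + 4*x_1*x_2**2 - 5*x_1*x_2 - 1/4*x_3**4 → 4*x_1*x_2**2 - 10*x_1*x_2 + 25/4*x_1 - 1/4*x_3**4
  leading term x_1*x_2**2: no divisor's leading term divides it; move 4*x_1*x_2**2 to the remainder.
  leading term x_1*x_2: no divisor's leading term divides it; move -10*x_1*x_2 to the remainder.
  leading term x_1: no divisor's leading term divides it; move 25/4*x_1 to the remainder.
  leading term x_3**4: no divisor's leading term divides it; move -1/4*x_3**4 to the remainder.
  remainder 4*x_1*x_2**2 - 10*x_1*x_2 + 25/4*x_1 - 1/4*x_3**4 ≠ 0; add g_4 = 4*x_1*x_2**2 - 10*x_1*x_2 + 25/4*x_1 - 1/4*x_3**4 to the basis.

S(f_2,g_4): lcm = x_1*x_2**2*x_3**2. S = 5/2*x_1*x_2*x_3**2 - 25/16*x_1*x_3**2 + 4*x_2**3 - 5*x_2**2 + 1/16*x_3**6.
  leading term x_1*x_2*x_3**2: subtract (5/6*x_2)·f_2 from 5/2*x_1*x_2*x_3**2 - 25/16*x_1*x_3**2 + 4*x_2**3 - 5*x_2**2 + 1/16*x_3**6 → -25/16*x_1*x_3**2 + 4*x_2**3 - 15*x_2**2 + 25/2*x_2 + 1/16*x_3**6
  leading term x_1*x_3**2: subtract (-25/48)·f_2 from -25/16*x_1*x_3**2 + 4*x_2**3 - 15*x_2**2 + 25/2*x_2 + 1/16*x_3**6 → 4*x_2**3 - 15*x_2**2 + 75/4*x_2 + 1/16*x_3**6 - 125/16
  leading term x_2**3: no divisor's leading term divides it; move 4*x_2**3 to the remainder.
  leading term x_2**2: no divisor's leading term divides it; move -15*x_2**2 to the remainder.
  leading term x_2: no divisor's leading term divides it; move 75/4*x_2 to the remainder.
  leading term x_3**6: no divisor's leading term divides it; move 1/16*x_3**6 to the remainder.
  leading term 1: no divisor's leading term divides it; move -125/16 to the remainder.
  remainder 4*x_2**3 - 15*x_2**2 + 75/4*x_2 + 1/16*x_3**6 - 125/16 ≠ 0; add g_5 = 4*x_2**3 - 15*x_2**2 + 75/4*x_2 + 1/16*x_3**6 - 125/16 to the basis.

The other S-polynomials (S(f_1,g_3), S(f_1,g_4), S(g_3,g_4), S(f_1,g_5), S(f_2,g_5), S(g_3,g_5), S(g_4,g_5)) all reduce to 0 modulo the current basis, so we have a Gröbner basis.
Inter-reduce: drop elements whose leading term is divisible by another's, tail-reduce, and make monic.
Reduced Gröbner basis: {x_1**3 - 1, x_1**2*x_2 - 5/4*x_1**2 + 1/4*x_3**2, x_1*x_2**2 - 5/2*x_1*x_2 + 25/16*x_1 - 1/16*x_3**4, x_1*x_3**2 + 4*x_2 - 5, x_2**3 - 15/4*x_2**2 + 75/16*x_2 + 1/64*x_3**6 - 125/64}.

Buchberger on the second generating set:
h_1 = 3*x_1**3 - 6*x_1*x_3**2 - 24*x_2 + 27, LT = x_1**3.
h_2 = 3*x_1**3 + 27*x_1*x_3**2 + 108*x_2 - 138, LT = x_1**3.

S(h_1,h_2): lcm = x_1**3. S = -11*x_1*x_3**2 - 44*x_2 + 55.
  leading term x_1*x_3**2: no divisor's leading term divides it; move -11*x_1*x_3**2 to the remainder.
  leading term x_2: no divisor's leading term divides it; move -44*x_2 to the remainder.
  leading term 1: no divisor's leading term divides it; move 55 to the remainder.
  remainder -11*x_1*x_3**2 - 44*x_2 + 55 ≠ 0; add k_3 = -11*x_1*x_3**2 - 44*x_2 + 55 to the basis.

S(h_1,k_3): lcm = x_1**3*x_3**2. S = -4*x_1**2*x_2 + 5*x_1**2 - 2*x_1*x_3**4 - 8*x_2*x_3**2 + 9*x_3**2.
  leading term x_1**2*x_2: no divisor's leading term divides it; move -4*x_1**2*x_2 to the remainder.
  leading term x_1**2: no divisor's leading term divides it; move 5*x_1**2 to the remainder.
  leading term x_1*x_3**4: subtract (2/11*x_3**2)·k_3 from -2*x_1*x_3**4 - 8*x_2*x_3**2 + 9*x_3**2 → -x_3**2
  leading term x_3**2: no divisor's leading term divides it; move -x_3**2 to the remainder.
  remainder -4*x_1**2*x_2 + 5*x_1**2 - x_3**2 ≠ 0; add k_4 = -4*x_1**2*x_2 + 5*x_1**2 - x_3**2 to the basis.

S(k_3,k_4): lcm = x_1**2*x_2*x_3**2. S = 5/4*x_1**2*x_3**2 + 4*x_1*x_2**2 - 5*x_1*x_2 - 1/4*x_3**4.
  leading term x_1**2*x_3**2: subtract (-5/44*x_1)·k_3 from 5/4*x_1**2*x_3**2 + 4*x_1*x_2**2 - 5*x_1*x_2 - 1/4*x_3**4 → 4*x_1*x_2**2 - 10*x_1*x_2 + 25/4*x_1 - 1/4*x_3**4
  leading term x_1*x_2**2: no divisor's leading term divides it; move 4*x_1*x_2**2 to the remainder.
  leading term x_1*x_2: no divisor's leading term divides it; move -10*x_1*x_2 to the remainder.
  leading term x_1: no divisor's leading term divides it; move 25/4*x_1 to the remainder.
  leading term x_3**4: no divisor's leading term divides it; move -1/4*x_3**4 to the remainder.
  remainder 4*x_1*x_2**2 - 10*x_1*x_2 + 25/4*x_1 - 1/4*x_3**4 ≠ 0; add k_5 = 4*x_1*x_2**2 - 10*x_1*x_2 + 25/4*x_1 - 1/4*x_3**4 to the basis.

S(k_3,k_5): lcm = x_1*x_2**2*x_3**2. S = 5/2*x_1*x_2*x_3**2 - 25/16*x_1*x_3**2 + 4*x_2**3 - 5*x_2**2 + 1/16*x_3**6.
  leading term x_1*x_2*x_3**2: subtract (-5/22*x_2)·k_3 from 5/2*x_1*x_2*x_3**2 - 25/16*x_1*x_3**2 + 4*x_2**3 - 5*x_2**2 + 1/16*x_3**6 → -25/16*x_1*x_3**2 + 4*x_2**3 - 15*x_2**2 + 25/2*x_2 + 1/16*x_3**6
  leading term x_1*x_3**2: subtract (25/176)·k_3 from -25/16*x_1*x_3**2 + 4*x_2**3 - 15*x_2**2 + 25/2*x_2 + 1/16*x_3**6 → 4*x_2**3 - 15*x_2**2 + 75/4*x_2 + 1/16*x_3**6 - 125/16
  leading term x_2**3: no divisor's leading term divides it; move 4*x_2**3 to the remainder.
  leading term x_2**2: no divisor's leading term divides it; move -15*x_2**2 to the remainder.
  leading term x_2: no divisor's leading term divides it; move 75/4*x_2 to the remainder.
  leading term x_3**6: no divisor's leading term divides it; move 1/16*x_3**6 to the remainder.
  leading term 1: no divisor's leading term divides it; move -125/16 to the remainder.
  remainder 4*x_2**3 - 15*x_2**2 + 75/4*x_2 + 1/16*x_3**6 - 125/16 ≠ 0; add k_6 = 4*x_2**3 - 15*x_2**2 + 75/4*x_2 + 1/16*x_3**6 - 125/16 to the basis.

The other S-polynomials (S(h_2,k_3), S(h_1,k_4), S(h_2,k_4), S(h_1,k_5), S(h_2,k_5), S(k_4,k_5), S(h_1,k_6), S(h_2,k_6), S(k_3,k_6), S(k_4,k_6), S(k_5,k_6)) all reduce to 0 modulo the current basis, so we have a Gröbner basis.
Inter-reduce: drop elements whose leading term is divisible by another's, tail-reduce, and make monic.
Reduced Gröbner basis: {x_1**3 - 1, x_1**2*x_2 - 5/4*x_1**2 + 1/4*x_3**2, x_1*x_2**2 - 5/2*x_1*x_2 + 25/16*x_1 - 1/16*x_3**4, x_1*x_3**2 + 4*x_2 - 5, x_2**3 - 15/4*x_2**2 + 75/16*x_2 + 1/64*x_3**6 - 125/64}.

The two bases agree; hence the ideals are identical.
The choice of monomial ordering does not affect the verdict — as long as both bases are computed under the same ordering, their equality decides ideal equality.

Yes, the ideals are equal.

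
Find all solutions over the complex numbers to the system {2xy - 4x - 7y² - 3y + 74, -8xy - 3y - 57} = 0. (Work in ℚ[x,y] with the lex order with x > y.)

{(2, -3), (195/32 + 3*sqrt(9017)/32, 69/56 - sqrt(9017)/56), (195/32 - 3*sqrt(9017)/32, 69/56 + sqrt(9017)/56)}

Compute a lex Gröbner basis by Buchberger's algorithm.
f_1 = 2xy - 4x - 7y² - 3y + 74, LT = xy.
f_2 = -8xy - 3y - 57, LT = xy.

S(f_1,f_2): lcm = xy. S = -2x - 7/2y² - 15/8y + 239/8.
  reduce S modulo (f_1, f_2):
  remainder -2x - 7/2y² - 15/8y + 239/8 ≠ 0; add h_3 = -2x - 7/2y² - 15/8y + 239/8 to the basis.

S(f_1,h_3): lcm = xy. S = -2x - 7/4y³ - 71/16y² + 215/16y + 37.
  reduce S modulo (f_1, f_2, h_3):
  remainder -7/4y³ - 15/16y² + 245/16y + 57/8 ≠ 0; add h_4 = -7/4y³ - 15/16y² + 245/16y + 57/8 to the basis.

The other S-polynomials (S(f_2,h_3), S(f_1,h_4), S(f_2,h_4), S(h_3,h_4)) all reduce to 0 modulo the current basis, so we have a Gröbner basis.
Inter-reduce: drop elements whose leading term is divisible by another's, tail-reduce, and make monic.
Reduced Gröbner basis: {x + 7/4y² + 15/16y - 239/16, y³ + 15/28y² - 35/4y - 57/14}.

Since the basis is lex-ordered, y³ + 15/28y² - 35/4y - 57/14 is univariate in y. Its roots are {-3, 69/56 - sqrt(9017)/56, 69/56 + sqrt(9017)/56}. Back-substituting each root into the other basis elements fixes the other coordinates.
  y = -3: the earlier basis element becomes x - 2 = 0, giving x = 2 — point (2, -3).
  y = 69/56 - sqrt(9017)/56: the earlier basis element becomes x - 3*sqrt(9017)/32 - 195/32 = 0, giving x = 195/32 + 3*sqrt(9017)/32 — point (195/32 + 3*sqrt(9017)/32, 69/56 - sqrt(9017)/56).
  y = 69/56 + sqrt(9017)/56: the earlier basis element becomes x - 195/32 + 3*sqrt(9017)/32 = 0, giving x = 195/32 - 3*sqrt(9017)/32 — point (195/32 - 3*sqrt(9017)/32, 69/56 + sqrt(9017)/56).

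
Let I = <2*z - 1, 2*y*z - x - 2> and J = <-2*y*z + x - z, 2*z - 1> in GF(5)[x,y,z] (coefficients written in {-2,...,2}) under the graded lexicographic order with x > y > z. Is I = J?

Yes, the ideals are equal.

Two ideals are equal iff their reduced Gröbner bases coincide (the reduced basis is unique for a fixed ordering).
Buchberger on the first generating set:
f_1 = 2*z - 1, LT = z.
f_2 = 2*y*z - x - 2, LT = y*z.

S(f_1,f_2): lcm = y*z. S = -2*x + 2*y + 1.
  leading term x: no divisor's leading term divides it; move -2*x to the remainder.
  leading term y: no divisor's leading term divides it; move 2*y to the remainder.
  leading term 1: no divisor's leading term divides it; move 1 to the remainder.
  remainder -2*x + 2*y + 1 ≠ 0; add g_3 = -2*x + 2*y + 1 to the basis.

The other S-polynomials (S(f_1,g_3), S(f_2,g_3)) all reduce to 0 modulo the current basis, so we have a Gröbner basis.
Inter-reduce: drop elements whose leading term is divisible by another's, tail-reduce, and make monic.
Reduced Gröbner basis: {x - y + 2, z + 2}.

Buchberger on the second generating set:
h_1 = -2*y*z + x - z, LT = y*z.
h_2 = 2*z - 1, LT = z.

S(h_1,h_2): lcm = y*z. S = 2*x - 2*y - 2*z.
  leading term x: no divisor's leading term divides it; move 2*x to the remainder.
  leading term y: no divisor's leading term divides it; move -2*y to the remainder.
  leading term z: subtract (-1)·h_2 from -2*z → -1
  leading term 1: no divisor's leading term divides it; move -1 to the remainder.
  remainder 2*x - 2*y - 1 ≠ 0; add k_3 = 2*x - 2*y - 1 to the basis.

The other S-polynomials (S(h_1,k_3), S(h_2,k_3)) all reduce to 0 modulo the current basis, so we have a Gröbner basis.
Inter-reduce: drop elements whose leading term is divisible by another's, tail-reduce, and make monic.
Reduced Gröbner basis: {x - y + 2, z + 2}.

Same reduced basis, so the two generating sets span the same ideal.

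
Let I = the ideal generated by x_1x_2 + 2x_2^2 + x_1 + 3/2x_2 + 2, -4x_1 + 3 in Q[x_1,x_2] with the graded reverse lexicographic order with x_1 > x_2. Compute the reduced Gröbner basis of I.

f_1 = x_1x_2 + 2x_2^2 + x_1 + 3/2x_2 + 2, LT = x_1x_2.
f_2 = -4x_1 + 3, LT = x_1.

S(f_1,f_2): lcm = x_1x_2. S = 2x_2^2 + x_1 + 9/4x_2 + 2.
  reduce S modulo (f_1, f_2):
  remainder 2x_2^2 + 9/4x_2 + 11/4 ≠ 0; add g_3 = 2x_2^2 + 9/4x_2 + 11/4 to the basis.

The other S-polynomials (S(f_1,g_3), S(f_2,g_3)) all reduce to 0 modulo the current basis, so we have a Gröbner basis.
Inter-reduce: drop elements whose leading term is divisible by another's, tail-reduce, and make monic.

G = {x_2^2 + 9/8x_2 + 11/8, x_1 - 3/4}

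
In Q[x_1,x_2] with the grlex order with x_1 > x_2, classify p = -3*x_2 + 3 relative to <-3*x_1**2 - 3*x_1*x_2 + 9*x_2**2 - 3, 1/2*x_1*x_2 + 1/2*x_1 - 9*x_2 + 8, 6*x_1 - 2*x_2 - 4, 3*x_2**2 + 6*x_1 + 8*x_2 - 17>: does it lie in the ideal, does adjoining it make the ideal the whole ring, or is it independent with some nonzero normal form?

First compute the reduced Gröbner basis of I by Buchberger's algorithm.
f_1 = -3*x_1**2 - 3*x_1*x_2 + 9*x_2**2 - 3, LT = x_1**2.
f_2 = 1/2*x_1*x_2 + 1/2*x_1 - 9*x_2 + 8, LT = x_1*x_2.
f_3 = 6*x_1 - 2*x_2 - 4, LT = x_1.
f_4 = 3*x_2**2 + 6*x_1 + 8*x_2 - 17, LT = x_2**2.

S(f_1,f_2): lcm = x_1**2*x_2. S = x_1*x_2**2 - 3*x_2**3 - x_1**2 + 18*x_1*x_2 - 16*x_1 + x_2.
  leading term x_1*x_2**2: subtract (2*x_2)·f_2 from x_1*x_2**2 - 3*x_2**3 - x_1**2 + 18*x_1*x_2 - 16*x_1 + x_2 → -3*x_2**3 - x_1**2 + 17*x_1*x_2 + 18*x_2**2 - 16*x_1 - 15*x_2
  leading term x_2**3: subtract (-x_2)·f_4 from -3*x_2**3 - x_1**2 + 17*x_1*x_2 + 18*x_2**2 - 16*x_1 - 15*x_2 → -x_1**2 + 23*x_1*x_2 + 26*x_2**2 - 16*x_1 - 32*x_2
  leading term x_1**2: subtract (1/3)·f_1 from -x_1**2 + 23*x_1*x_2 + 26*x_2**2 - 16*x_1 - 32*x_2 → 24*x_1*x_2 + 23*x_2**2 - 16*x_1 - 32*x_2 + 1
  leading term x_1*x_2: subtract (48)·f_2 from 24*x_1*x_2 + 23*x_2**2 - 16*x_1 - 32*x_2 + 1 → 23*x_2**2 - 40*x_1 + 400*x_2 - 383
  leading term x_2**2: subtract (23/3)·f_4 from 23*x_2**2 - 40*x_1 + 400*x_2 - 383 → -86*x_1 + 1016/3*x_2 - 758/3
  leading term x_1: subtract (-43/3)·f_3 from -86*x_1 + 1016/3*x_2 - 758/3 → 310*x_2 - 310
  leading term x_2: no divisor's leading term divides it; move 310*x_2 to the remainder.
  leading term 1: no divisor's leading term divides it; move -310 to the remainder.
  remainder 310*x_2 - 310 ≠ 0; add h_5 = 310*x_2 - 310 to the basis.

The other S-polynomials (S(f_1,f_3), S(f_1,f_4), S(f_2,f_3), S(f_2,f_4), S(f_3,f_4), S(f_1,h_5), S(f_2,h_5), S(f_3,h_5), S(f_4,h_5)) all reduce to 0 modulo the current basis, so we have a Gröbner basis.
Inter-reduce: drop elements whose leading term is divisible by another's, tail-reduce, and make monic.
Reduced Gröbner basis: {x_1 - 1, x_2 - 1}.
Label its elements g_1 = x_1 - 1, g_2 = x_2 - 1.

Reduce p = -3*x_2 + 3 modulo G:
  leading term x_2: subtract (-3)·g_2 from -3*x_2 + 3 → 0
  normal form = 0.
Since the normal form is 0, p ∈ I.

-3*x_2 + 3 lies in I (it reduces to 0).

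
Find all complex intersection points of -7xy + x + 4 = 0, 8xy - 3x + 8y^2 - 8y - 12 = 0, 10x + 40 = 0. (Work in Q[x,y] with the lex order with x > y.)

{(-4, 0)}

Compute a lex Gröbner basis by Buchberger's algorithm.
f_1 = -7xy + x + 4, LT = xy.
f_2 = 8xy - 3x + 8y^2 - 8y - 12, LT = xy.
f_3 = 10x + 40, LT = x.

S(f_1,f_2): lcm = xy. S = 13/56x - y^2 + y + 13/14.
  reduce S modulo (f_1, f_2, f_3):
  remainder -y^2 + y ≠ 0; add h_4 = -y^2 + y to the basis.

S(f_1,f_3): lcm = xy. S = -1/7x - 4y - 4/7.
  reduce S modulo (f_1, f_2, f_3, h_4):
  remainder -4y ≠ 0; add h_5 = -4y to the basis.

The other S-polynomials (S(f_2,f_3), S(f_1,h_4), S(f_2,h_4), S(f_3,h_4), S(f_1,h_5), S(f_2,h_5), S(f_3,h_5), S(h_4,h_5)) all reduce to 0 modulo the current basis, so we have a Gröbner basis.
Inter-reduce: drop elements whose leading term is divisible by another's, tail-reduce, and make monic.
Reduced Gröbner basis: {x + 4, y}.

From the last basis element, y = 0, so y takes values in {0}. Each choice, substituted upward through the basis, yields the corresponding point(s) of the solution set.
  y = 0: the earlier basis element becomes x + 4 = 0, giving x = -4 — point (-4, 0).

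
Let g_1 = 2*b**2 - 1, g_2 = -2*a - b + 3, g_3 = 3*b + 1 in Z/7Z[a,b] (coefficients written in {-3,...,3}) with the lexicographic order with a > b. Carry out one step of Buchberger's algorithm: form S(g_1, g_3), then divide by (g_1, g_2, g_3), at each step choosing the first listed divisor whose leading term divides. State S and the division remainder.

lcm(LM(g_1), LM(g_3)) = b**2.
S = (lcm/LT(g_1))·g_1 − (lcm/LT(g_3))·g_3 = 2*b + 3.
Reduce S modulo (g_1, g_2, g_3) in that order:
  leading term b: subtract (3)·g_3 from 2*b + 3 → 0
The remainder is 0, so this S-polynomial contributes no new basis element.

S(g_1, g_3) = 2*b + 3; remainder on division = 0.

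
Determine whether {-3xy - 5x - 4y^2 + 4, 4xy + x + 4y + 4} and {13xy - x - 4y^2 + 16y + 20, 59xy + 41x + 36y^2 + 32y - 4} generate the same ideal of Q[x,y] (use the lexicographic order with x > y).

Equality of ideals is decidable: compute both reduced Gröbner bases (unique for the ordering) and check whether they agree.
Buchberger on the first generating set:
f_1 = -3xy - 5x - 4y^2 + 4, LT = xy.
f_2 = 4xy + x + 4y + 4, LT = xy.

S(f_1,f_2): lcm = xy. S = 17/12x + 4/3y^2 - y - 7/3.
  leading term x: no divisor's leading term divides it; move 17/12x to the remainder.
  leading term y^2: no divisor's leading term divides it; move 4/3y^2 to the remainder.
  leading term y: no divisor's leading term divides it; move -y to the remainder.
  leading term 1: no divisor's leading term divides it; move -7/3 to the remainder.
  remainder 17/12x + 4/3y^2 - y - 7/3 ≠ 0; add g_3 = 17/12x + 4/3y^2 - y - 7/3 to the basis.

S(f_1,g_3): lcm = xy. S = 5/3x - 16/17y^3 + 104/51y^2 + 28/17y - 4/3.
  leading term x: subtract (20/17)·g_3 from 5/3x - 16/17y^3 + 104/51y^2 + 28/17y - 4/3 → -16/17y^3 + 8/17y^2 + 48/17y + 24/17
  leading term y^3: no divisor's leading term divides it; move -16/17y^3 to the remainder.
  leading term y^2: no divisor's leading term divides it; move 8/17y^2 to the remainder.
  leading term y: no divisor's leading term divides it; move 48/17y to the remainder.
  leading term 1: no divisor's leading term divides it; move 24/17 to the remainder.
  remainder -16/17y^3 + 8/17y^2 + 48/17y + 24/17 ≠ 0; add g_4 = -16/17y^3 + 8/17y^2 + 48/17y + 24/17 to the basis.

S(f_2,g_3): lcm = xy. S = 1/4x - 16/17y^3 + 12/17y^2 + 45/17y + 1.
  leading term x: subtract (3/17)·g_3 from 1/4x - 16/17y^3 + 12/17y^2 + 45/17y + 1 → -16/17y^3 + 8/17y^2 + 48/17y + 24/17
  leading term y^3: subtract (1)·g_4 from -16/17y^3 + 8/17y^2 + 48/17y + 24/17 → 0
  remainder 0.

S(f_1,g_4): lcm = xy^3. S = 13/6xy^2 + 3xy + 3/2x + 4/3y^4 - 4/3y^2.
  leading term xy^2: subtract (-13/18y)·f_1 from 13/6xy^2 + 3xy + 3/2x + 4/3y^4 - 4/3y^2 → -11/18xy + 3/2x + 4/3y^4 - 26/9y^3 - 4/3y^2 + 26/9y
  leading term xy: subtract (11/54)·f_1 from -11/18xy + 3/2x + 4/3y^4 - 26/9y^3 - 4/3y^2 + 26/9y → 68/27x + 4/3y^4 - 26/9y^3 - 14/27y^2 + 26/9y - 22/27
  leading term x: subtract (16/9)·g_3 from 68/27x + 4/3y^4 - 26/9y^3 - 14/27y^2 + 26/9y - 22/27 → 4/3y^4 - 26/9y^3 - 26/9y^2 + 14/3y + 10/3
  leading term y^4: subtract (-17/12y)·g_4 from 4/3y^4 - 26/9y^3 - 26/9y^2 + 14/3y + 10/3 → -20/9y^3 + 10/9y^2 + 20/3y + 10/3
  leading term y^3: subtract (85/36)·g_4 from -20/9y^3 + 10/9y^2 + 20/3y + 10/3 → 0
  remainder 0.

S(f_2,g_4): lcm = xy^3. S = 3/4xy^2 + 3xy + 3/2x + y^3 + y^2.
  leading term xy^2: subtract (-1/4y)·f_1 from 3/4xy^2 + 3xy + 3/2x + y^3 + y^2 → 7/4xy + 3/2x + y^2 + y
  leading term xy: subtract (-7/12)·f_1 from 7/4xy + 3/2x + y^2 + y → -17/12x - 4/3y^2 + y + 7/3
  leading term x: subtract (-1)·g_3 from -17/12x - 4/3y^2 + y + 7/3 → 0
  remainder 0.

S(g_3,g_4): leading monomials are coprime, so the S-polynomial reduces to 0 (Buchberger's first criterion).
Every S-polynomial of the final basis reduces to 0, so we have a Gröbner basis.
Inter-reduce: drop elements whose leading term is divisible by another's, tail-reduce, and make monic.
Reduced Gröbner basis: {x + 16/17y^2 - 12/17y - 28/17, y^3 - 1/2y^2 - 3y - 3/2}.

Buchberger on the second generating set:
h_1 = 13xy - x - 4y^2 + 16y + 20, LT = xy.
h_2 = 59xy + 41x + 36y^2 + 32y - 4, LT = xy.

S(h_1,h_2): lcm = xy. S = -592/767x - 704/767y^2 + 528/767y + 1232/767.
  leading term x: no divisor's leading term divides it; move -592/767x to the remainder.
  leading term y^2: no divisor's leading term divides it; move -704/767y^2 to the remainder.
  leading term y: no divisor's leading term divides it; move 528/767y to the remainder.
  leading term 1: no divisor's leading term divides it; move 1232/767 to the remainder.
  remainder -592/767x - 704/767y^2 + 528/767y + 1232/767 ≠ 0; add k_3 = -592/767x - 704/767y^2 + 528/767y + 1232/767 to the basis.

S(h_1,k_3): lcm = xy. S = -1/13x - 44/37y^3 + 281/481y^2 + 1593/481y + 20/13.
  leading term x: subtract (59/592)·k_3 from -1/13x - 44/37y^3 + 281/481y^2 + 1593/481y + 20/13 → -44/37y^3 + 25/37y^2 + 120/37y + 51/37
  leading term y^3: no divisor's leading term divides it; move -44/37y^3 to the remainder.
  leading term y^2: no divisor's leading term divides it; move 25/37y^2 to the remainder.
  leading term y: no divisor's leading term divides it; move 120/37y to the remainder.
  leading term 1: no divisor's leading term divides it; move 51/37 to the remainder.
  remainder -44/37y^3 + 25/37y^2 + 120/37y + 51/37 ≠ 0; add k_4 = -44/37y^3 + 25/37y^2 + 120/37y + 51/37 to the basis.

S(h_2,k_3): lcm = xy. S = 41/59x - 44/37y^3 + 3279/2183y^2 + 5727/2183y - 4/59.
  leading term x: subtract (-533/592)·k_3 from 41/59x - 44/37y^3 + 3279/2183y^2 + 5727/2183y - 4/59 → -44/37y^3 + 25/37y^2 + 120/37y + 51/37
  leading term y^3: subtract (1)·k_4 from -44/37y^3 + 25/37y^2 + 120/37y + 51/37 → 0
  remainder 0.

S(h_1,k_4): lcm = xy^3. S = 281/572xy^2 + 30/11xy + 51/44x - 4/13y^4 + 16/13y^3 + 20/13y^2.
  leading term xy^2: subtract (281/7436y)·h_1 from 281/572xy^2 + 30/11xy + 51/44x - 4/13y^4 + 16/13y^3 + 20/13y^2 → 20561/7436xy + 51/44x - 4/13y^4 + 2569/1859y^3 + 1736/1859y^2 - 1405/1859y
  leading term xy: subtract (20561/96668)·h_1 from 20561/7436xy + 51/44x - 4/13y^4 + 2569/1859y^3 + 1736/1859y^2 - 1405/1859y → 33152/24167x - 4/13y^4 + 2569/1859y^3 + 43129/24167y^2 - 100509/24167y - 102805/24167
  leading term x: subtract (-3304/1859)·k_3 from 33152/24167x - 4/13y^4 + 2569/1859y^3 + 43129/24167y^2 - 100509/24167y - 102805/24167 → -4/13y^4 + 2569/1859y^3 + 285/1859y^2 - 5457/1859y - 2601/1859
  leading term y^4: subtract (37/143y)·k_4 from -4/13y^4 + 2569/1859y^3 + 285/1859y^2 - 5457/1859y - 2601/1859 → 204/169y^3 - 1275/1859y^2 - 6120/1859y - 2601/1859
  leading term y^3: subtract (-1887/1859)·k_4 from 204/169y^3 - 1275/1859y^2 - 6120/1859y - 2601/1859 → 0
  remainder 0.

S(h_2,k_4): lcm = xy^3. S = 3279/2596xy^2 + 30/11xy + 51/44x + 36/59y^4 + 32/59y^3 - 4/59y^2.
  leading term xy^2: subtract (3279/33748y)·h_1 from 3279/2596xy^2 + 30/11xy + 51/44x + 36/59y^4 + 32/59y^3 - 4/59y^2 → 95319/33748xy + 51/44x + 36/59y^4 + 7855/8437y^3 - 232/143y^2 - 16395/8437y
  leading term xy: subtract (95319/438724)·h_1 from 95319/33748xy + 51/44x + 36/59y^4 + 7855/8437y^3 - 232/143y^2 - 16395/8437y → 150960/109681x + 36/59y^4 + 7855/8437y^3 - 82625/109681y^2 - 594411/109681y - 476595/109681
  leading term x: subtract (-255/143)·k_3 from 150960/109681x + 36/59y^4 + 7855/8437y^3 - 82625/109681y^2 - 594411/109681y - 476595/109681 → 36/59y^4 + 7855/8437y^3 - 20165/8437y^2 - 35367/8437y - 12495/8437
  leading term y^4: subtract (-333/649y)·k_4 from 36/59y^4 + 7855/8437y^3 - 20165/8437y^2 - 35367/8437y - 12495/8437 → 980/767y^3 - 6125/8437y^2 - 29400/8437y - 12495/8437
  leading term y^3: subtract (-9065/8437)·k_4 from 980/767y^3 - 6125/8437y^2 - 29400/8437y - 12495/8437 → 0
  remainder 0.

S(k_3,k_4): leading monomials are coprime, so the S-polynomial reduces to 0 (Buchberger's first criterion).
Every S-polynomial of the final basis reduces to 0, so we have a Gröbner basis.
Inter-reduce: drop elements whose leading term is divisible by another's, tail-reduce, and make monic.
Reduced Gröbner basis: {x + 44/37y^2 - 33/37y - 77/37, y^3 - 25/44y^2 - 30/11y - 51/44}.

These differ, so the ideals are not equal.

No, the ideals differ.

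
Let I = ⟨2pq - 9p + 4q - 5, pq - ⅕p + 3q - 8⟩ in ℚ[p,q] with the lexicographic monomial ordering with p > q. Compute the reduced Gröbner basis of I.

The reduced Gröbner basis is the canonical form of the ideal for this ordering.

f_1 = 2pq - 9p + 4q - 5, LT = pq.
f_2 = pq - ⅕p + 3q - 8, LT = pq.

S(f_1,f_2): lcm = pq. S = -43/10p - q + 11/2.
  reduce S modulo (f_1, f_2):
  remainder -43/10p - q + 11/2 ≠ 0; add g_3 = -43/10p - q + 11/2 to the basis.

S(f_1,g_3): lcm = pq. S = -9/2p - 10/43q² + 141/43q - 5/2.
  reduce S modulo (f_1, f_2, g_3):
  remainder -10/43q² + 186/43q - 355/43 ≠ 0; add g_4 = -10/43q² + 186/43q - 355/43 to the basis.

The other S-polynomials (S(f_2,g_3), S(f_1,g_4), S(f_2,g_4), S(g_3,g_4)) all reduce to 0 modulo the current basis, so we have a Gröbner basis.
Inter-reduce: drop elements whose leading term is divisible by another's, tail-reduce, and make monic.

G = {p + 10/43q - 55/43, q² - 93/5q + 71/2}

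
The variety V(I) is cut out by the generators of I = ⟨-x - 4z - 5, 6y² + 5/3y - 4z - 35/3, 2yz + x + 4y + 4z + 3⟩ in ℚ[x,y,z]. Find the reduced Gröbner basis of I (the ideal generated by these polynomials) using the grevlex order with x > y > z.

Buchberger's algorithm terminates because the ascending chain of leading-term ideals stabilizes.

f_1 = -x - 4z - 5, LT = x.
f_2 = 6y² + 5/3y - 4z - 35/3, LT = y².
f_3 = 2yz + x + 4y + 4z + 3, LT = yz.

S(f_2,f_3): lcm = y²z. S = -½xy - 2y² - 31/18yz - ⅔z² - 3/2y - 35/18z.
  reduce S modulo (f_1, f_2, f_3):
  remainder -⅔z² + y - 59/18z - 65/18 ≠ 0; add g_4 = -⅔z² + y - 59/18z - 65/18 to the basis.

The other S-polynomials (S(f_1,f_2), S(f_1,f_3), S(f_1,g_4), S(f_2,g_4), S(f_3,g_4)) all reduce to 0 modulo the current basis, so we have a Gröbner basis.

G = {y² + 5/18y - ⅔z - 35/18, yz + 2y - 1, z² - 3/2y + 59/12z + 65/12, x + 4z + 5}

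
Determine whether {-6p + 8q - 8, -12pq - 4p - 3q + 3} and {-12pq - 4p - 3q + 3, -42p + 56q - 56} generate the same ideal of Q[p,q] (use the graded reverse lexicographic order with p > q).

Equality of ideals is decidable: compute both reduced Gröbner bases (unique for the ordering) and check whether they agree.
Buchberger on the first generating set:
f_1 = -6p + 8q - 8, LT = p.
f_2 = -12pq - 4p - 3q + 3, LT = pq.

S(f_1,f_2): lcm = pq. S = -4/3q^2 - 1/3p + 13/12q + 1/4.
  reduce S modulo (f_1, f_2):
  remainder -4/3q^2 + 23/36q + 25/36 ≠ 0; add g_3 = -4/3q^2 + 23/36q + 25/36 to the basis.

The other S-polynomials (S(f_1,g_3), S(f_2,g_3)) all reduce to 0 modulo the current basis, so we have a Gröbner basis.
Inter-reduce: drop elements whose leading term is divisible by another's, tail-reduce, and make monic.
Reduced Gröbner basis: {q^2 - 23/48q - 25/48, p - 4/3q + 4/3}.

Buchberger on the second generating set:
h_1 = -12pq - 4p - 3q + 3, LT = pq.
h_2 = -42p + 56q - 56, LT = p.

S(h_1,h_2): lcm = pq. S = 4/3q^2 + 1/3p - 13/12q - 1/4.
  reduce S modulo (h_1, h_2):
  remainder 4/3q^2 - 23/36q - 25/36 ≠ 0; add k_3 = 4/3q^2 - 23/36q - 25/36 to the basis.

The other S-polynomials (S(h_1,k_3), S(h_2,k_3)) all reduce to 0 modulo the current basis, so we have a Gröbner basis.
Inter-reduce: drop elements whose leading term is divisible by another's, tail-reduce, and make monic.
Reduced Gröbner basis: {q^2 - 23/48q - 25/48, p - 4/3q + 4/3}.

These coincide, so the ideals are equal.

Yes, the ideals are equal.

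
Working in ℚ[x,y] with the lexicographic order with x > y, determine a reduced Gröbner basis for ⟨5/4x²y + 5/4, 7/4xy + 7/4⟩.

G = {x - 1, y + 1}

Buchberger's algorithm terminates because the ascending chain of leading-term ideals stabilizes.

f_1 = 5/4x²y + 5/4, LT = x²y.
f_2 = 7/4xy + 7/4, LT = xy.

S(f_1,f_2): lcm = x²y. S = -x + 1.
  reduce S modulo (f_1, f_2):
  remainder -x + 1 ≠ 0; add g_3 = -x + 1 to the basis.

S(f_2,g_3): lcm = xy. S = y + 1.
  reduce S modulo (f_1, f_2, g_3):
  remainder y + 1 ≠ 0; add g_4 = y + 1 to the basis.

The other S-polynomials (S(f_1,g_3), S(f_1,g_4), S(f_2,g_4), S(g_3,g_4)) all reduce to 0 modulo the current basis, so we have a Gröbner basis.
Inter-reduce: drop elements whose leading term is divisible by another's, tail-reduce, and make monic.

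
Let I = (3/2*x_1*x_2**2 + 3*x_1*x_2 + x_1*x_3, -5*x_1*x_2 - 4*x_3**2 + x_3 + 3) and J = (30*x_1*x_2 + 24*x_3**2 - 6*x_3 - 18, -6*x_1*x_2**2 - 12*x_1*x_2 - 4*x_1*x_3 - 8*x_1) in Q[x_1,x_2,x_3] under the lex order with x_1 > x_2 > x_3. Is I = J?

Two ideals are equal iff their reduced Gröbner bases coincide (the reduced basis is unique for a fixed ordering).
Buchberger on the first generating set:
f_1 = 3/2*x_1*x_2**2 + 3*x_1*x_2 + x_1*x_3, LT = x_1*x_2**2.
f_2 = -5*x_1*x_2 - 4*x_3**2 + x_3 + 3, LT = x_1*x_2.

S(f_1,f_2): lcm = x_1*x_2**2. S = 2*x_1*x_2 + 2/3*x_1*x_3 - 4/5*x_2*x_3**2 + 1/5*x_2*x_3 + 3/5*x_2.
  reduce S modulo (f_1, f_2):
  remainder 2/3*x_1*x_3 - 4/5*x_2*x_3**2 + 1/5*x_2*x_3 + 3/5*x_2 - 8/5*x_3**2 + 2/5*x_3 + 6/5 ≠ 0; add g_3 = 2/3*x_1*x_3 - 4/5*x_2*x_3**2 + 1/5*x_2*x_3 + 3/5*x_2 - 8/5*x_3**2 + 2/5*x_3 + 6/5 to the basis.

S(f_1,g_3): lcm = x_1*x_2**2*x_3. S = 2*x_1*x_2*x_3 + 2/3*x_1*x_3**2 + 6/5*x_2**3*x_3**2 - 3/10*x_2**3*x_3 - 9/10*x_2**3 + 12/5*x_2**2*x_3**2 - 3/5*x_2**2*x_3 - 9/5*x_2**2.
  reduce S modulo (f_1, f_2, g_3):
  remainder 6/5*x_2**3*x_3**2 - 3/10*x_2**3*x_3 - 9/10*x_2**3 + 12/5*x_2**2*x_3**2 - 3/5*x_2**2*x_3 - 9/5*x_2**2 + 4/5*x_2*x_3**3 - 1/5*x_2*x_3**2 - 3/5*x_2*x_3 ≠ 0; add g_4 = 6/5*x_2**3*x_3**2 - 3/10*x_2**3*x_3 - 9/10*x_2**3 + 12/5*x_2**2*x_3**2 - 3/5*x_2**2*x_3 - 9/5*x_2**2 + 4/5*x_2*x_3**3 - 1/5*x_2*x_3**2 - 3/5*x_2*x_3 to the basis.

S(f_2,g_3): lcm = x_1*x_2*x_3. S = 6/5*x_2**2*x_3**2 - 3/10*x_2**2*x_3 - 9/10*x_2**2 + 12/5*x_2*x_3**2 - 3/5*x_2*x_3 - 9/5*x_2 + 4/5*x_3**3 - 1/5*x_3**2 - 3/5*x_3.
  reduce S modulo (f_1, f_2, g_3, g_4):
  remainder 6/5*x_2**2*x_3**2 - 3/10*x_2**2*x_3 - 9/10*x_2**2 + 12/5*x_2*x_3**2 - 3/5*x_2*x_3 - 9/5*x_2 + 4/5*x_3**3 - 1/5*x_3**2 - 3/5*x_3 ≠ 0; add g_5 = 6/5*x_2**2*x_3**2 - 3/10*x_2**2*x_3 - 9/10*x_2**2 + 12/5*x_2*x_3**2 - 3/5*x_2*x_3 - 9/5*x_2 + 4/5*x_3**3 - 1/5*x_3**2 - 3/5*x_3 to the basis.

The other S-polynomials (S(f_1,g_4), S(f_2,g_4), S(g_3,g_4), S(f_1,g_5), S(f_2,g_5), S(g_3,g_5), S(g_4,g_5)) all reduce to 0 modulo the current basis, so we have a Gröbner basis.
Inter-reduce: drop elements whose leading term is divisible by another's, tail-reduce, and make monic.
Reduced Gröbner basis: {x_1*x_2 + 4/5*x_3**2 - 1/5*x_3 - 3/5, x_1*x_3 - 6/5*x_2*x_3**2 + 3/10*x_2*x_3 + 9/10*x_2 - 12/5*x_3**2 + 3/5*x_3 + 9/5, x_2**2*x_3**2 - 1/4*x_2**2*x_3 - 3/4*x_2**2 + 2*x_2*x_3**2 - 1/2*x_2*x_3 - 3/2*x_2 + 2/3*x_3**3 - 1/6*x_3**2 - 1/2*x_3}.

Buchberger on the second generating set:
h_1 = 30*x_1*x_2 + 24*x_3**2 - 6*x_3 - 18, LT = x_1*x_2.
h_2 = -6*x_1*x_2**2 - 12*x_1*x_2 - 4*x_1*x_3 - 8*x_1, LT = x_1*x_2**2.

S(h_1,h_2): lcm = x_1*x_2**2. S = -2*x_1*x_2 - 2/3*x_1*x_3 - 4/3*x_1 + 4/5*x_2*x_3**2 - 1/5*x_2*x_3 - 3/5*x_2.
  reduce S modulo (h_1, h_2):
  remainder -2/3*x_1*x_3 - 4/3*x_1 + 4/5*x_2*x_3**2 - 1/5*x_2*x_3 - 3/5*x_2 + 8/5*x_3**2 - 2/5*x_3 - 6/5 ≠ 0; add k_3 = -2/3*x_1*x_3 - 4/3*x_1 + 4/5*x_2*x_3**2 - 1/5*x_2*x_3 - 3/5*x_2 + 8/5*x_3**2 - 2/5*x_3 - 6/5 to the basis.

S(h_1,k_3): lcm = x_1*x_2*x_3. S = -2*x_1*x_2 + 6/5*x_2**2*x_3**2 - 3/10*x_2**2*x_3 - 9/10*x_2**2 + 12/5*x_2*x_3**2 - 3/5*x_2*x_3 - 9/5*x_2 + 4/5*x_3**3 - 1/5*x_3**2 - 3/5*x_3.
  reduce S modulo (h_1, h_2, k_3):
  remainder 6/5*x_2**2*x_3**2 - 3/10*x_2**2*x_3 - 9/10*x_2**2 + 12/5*x_2*x_3**2 - 3/5*x_2*x_3 - 9/5*x_2 + 4/5*x_3**3 + 7/5*x_3**2 - x_3 - 6/5 ≠ 0; add k_4 = 6/5*x_2**2*x_3**2 - 3/10*x_2**2*x_3 - 9/10*x_2**2 + 12/5*x_2*x_3**2 - 3/5*x_2*x_3 - 9/5*x_2 + 4/5*x_3**3 + 7/5*x_3**2 - x_3 - 6/5 to the basis.

The other S-polynomials (S(h_2,k_3), S(h_1,k_4), S(h_2,k_4), S(k_3,k_4)) all reduce to 0 modulo the current basis, so we have a Gröbner basis.
Inter-reduce: drop elements whose leading term is divisible by another's, tail-reduce, and make monic.
Reduced Gröbner basis: {x_1*x_2 + 4/5*x_3**2 - 1/5*x_3 - 3/5, x_1*x_3 + 2*x_1 - 6/5*x_2*x_3**2 + 3/10*x_2*x_3 + 9/10*x_2 - 12/5*x_3**2 + 3/5*x_3 + 9/5, x_2**2*x_3**2 - 1/4*x_2**2*x_3 - 3/4*x_2**2 + 2*x_2*x_3**2 - 1/2*x_2*x_3 - 3/2*x_2 + 2/3*x_3**3 + 7/6*x_3**2 - 5/6*x_3 - 1}.

The bases are distinct; the ideals are different.

No, the ideals differ.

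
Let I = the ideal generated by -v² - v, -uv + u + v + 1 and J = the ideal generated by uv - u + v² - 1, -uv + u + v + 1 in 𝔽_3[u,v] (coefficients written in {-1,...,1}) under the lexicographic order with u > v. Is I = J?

Two ideals are equal iff their reduced Gröbner bases coincide (the reduced basis is unique for a fixed ordering).
Buchberger on the first generating set:
f_1 = -v² - v, LT = v².
f_2 = -uv + u + v + 1, LT = uv.

S(f_1,f_2): lcm = uv². S = -uv + v² + v.
  leading term uv: subtract (1)·f_2 from -uv + v² + v → -u + v² - 1
  leading term u: no divisor's leading term divides it; move -u to the remainder.
  leading term v²: subtract (-1)·f_1 from v² - 1 → -v - 1
  leading term v: no divisor's leading term divides it; move -v to the remainder.
  leading term 1: no divisor's leading term divides it; move -1 to the remainder.
  remainder -u - v - 1 ≠ 0; add g_3 = -u - v - 1 to the basis.

S(f_1,g_3): leading monomials are coprime, so the S-polynomial reduces to 0 (Buchberger's first criterion).
S(f_2,g_3): lcm = uv. S = -u - v² + v - 1.
  leading term u: subtract (1)·g_3 from -u - v² + v - 1 → -v² - v
  leading term v²: subtract (1)·f_1 from -v² - v → 0
  remainder 0.

Every S-polynomial of the final basis reduces to 0, so we have a Gröbner basis.
Inter-reduce: drop elements whose leading term is divisible by another's, tail-reduce, and make monic.
Reduced Gröbner basis: {u + v + 1, v² + v}.

Buchberger on the second generating set:
h_1 = uv - u + v² - 1, LT = uv.
h_2 = -uv + u + v + 1, LT = uv.

S(h_1,h_2): lcm = uv. S = v² + v.
  leading term v²: no divisor's leading term divides it; move v² to the remainder.
  leading term v: no divisor's leading term divides it; move v to the remainder.
  remainder v² + v ≠ 0; add k_3 = v² + v to the basis.

S(h_1,k_3): lcm = uv². S = uv + v³ - v.
  leading term uv: subtract (1)·h_1 from uv + v³ - v → u + v³ - v² - v + 1
  leading term u: no divisor's leading term divides it; move u to the remainder.
  leading term v³: subtract (v)·k_3 from v³ - v² - v + 1 → v² - v + 1
  leading term v²: subtract (1)·k_3 from v² - v + 1 → v + 1
  leading term v: no divisor's leading term divides it; move v to the remainder.
  leading term 1: no divisor's leading term divides it; move 1 to the remainder.
  remainder u + v + 1 ≠ 0; add k_4 = u + v + 1 to the basis.

S(h_2,k_3): lcm = uv². S = uv - v² - v.
  leading term uv: subtract (1)·h_1 from uv - v² - v → u + v² - v + 1
  leading term u: subtract (1)·k_4 from u + v² - v + 1 → v² + v
  leading term v²: subtract (1)·k_3 from v² + v → 0
  remainder 0.

S(h_1,k_4): lcm = uv. S = -u - v - 1.
  leading term u: subtract (-1)·k_4 from -u - v - 1 → 0
  remainder 0.

S(h_2,k_4): lcm = uv. S = -u - v² + v - 1.
  leading term u: subtract (-1)·k_4 from -u - v² + v - 1 → -v² - v
  leading term v²: subtract (-1)·k_3 from -v² - v → 0
  remainder 0.

S(k_3,k_4): leading monomials are coprime, so the S-polynomial reduces to 0 (Buchberger's first criterion).
Every S-polynomial of the final basis reduces to 0, so we have a Gröbner basis.
Inter-reduce: drop elements whose leading term is divisible by another's, tail-reduce, and make monic.
Reduced Gröbner basis: {u + v + 1, v² + v}.

These coincide, so the ideals are equal.

Yes, the ideals are equal.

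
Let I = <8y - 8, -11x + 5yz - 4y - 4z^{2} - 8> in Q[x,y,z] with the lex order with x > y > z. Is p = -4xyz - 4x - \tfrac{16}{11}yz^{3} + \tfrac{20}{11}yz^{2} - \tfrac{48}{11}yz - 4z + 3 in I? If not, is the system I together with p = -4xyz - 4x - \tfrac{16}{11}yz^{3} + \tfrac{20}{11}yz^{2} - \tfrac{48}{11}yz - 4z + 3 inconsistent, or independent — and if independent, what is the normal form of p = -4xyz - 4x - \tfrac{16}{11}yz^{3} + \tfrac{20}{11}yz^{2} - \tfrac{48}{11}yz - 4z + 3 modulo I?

-4xyz - 4x - \tfrac{16}{11}yz^{3} + \tfrac{20}{11}yz^{2} - \tfrac{48}{11}yz - 4z + 3 is independent of I; its normal form modulo I is \tfrac{16}{11}z^{2} - \tfrac{64}{11}z + \tfrac{81}{11}.

First compute the reduced Gröbner basis of I by Buchberger's algorithm.
f_1 = 8y - 8, LT = y.
f_2 = -11x + 5yz - 4y - 4z^{2} - 8, LT = x.

The S-polynomials (S(f_1,f_2)) all reduce to 0 modulo the current basis, so we have a Gröbner basis.
Inter-reduce: drop elements whose leading term is divisible by another's, tail-reduce, and make monic.
Reduced Gröbner basis: {x + \tfrac{4}{11}z^{2} - \tfrac{5}{11}z + \tfrac{12}{11}, y - 1}.
Label its elements g_1 = x + \tfrac{4}{11}z^{2} - \tfrac{5}{11}z + \tfrac{12}{11}, g_2 = y - 1.

Reduce p = -4xyz - 4x - \tfrac{16}{11}yz^{3} + \tfrac{20}{11}yz^{2} - \tfrac{48}{11}yz - 4z + 3 modulo G:
  leading term xyz: subtract (-4yz)·g_1 from -4xyz - 4x - \tfrac{16}{11}yz^{3} + \tfrac{20}{11}yz^{2} - \tfrac{48}{11}yz - 4z + 3 → -4x - 4z + 3
  leading term x: subtract (-4)·g_1 from -4x - 4z + 3 → \tfrac{16}{11}z^{2} - \tfrac{64}{11}z + \tfrac{81}{11}
  leading term z^{2}: no divisor's leading term divides it; move \tfrac{16}{11}z^{2} to the remainder.
  leading term z: no divisor's leading term divides it; move -\tfrac{64}{11}z to the remainder.
  leading term 1: no divisor's leading term divides it; move \tfrac{81}{11} to the remainder.
  normal form = \tfrac{16}{11}z^{2} - \tfrac{64}{11}z + \tfrac{81}{11}.
The normal form is nonzero, so p ∉ I. Since p minus its normal form lies in I, I + (p) = I + (r) where r = \tfrac{16}{11}z^{2} - \tfrac{64}{11}z + \tfrac{81}{11}; decide whether this ideal is the whole ring.
Run Buchberger on G together with r (pairs among the g_i already reduce to 0 since G is a Gröbner basis):
g_1 = x + \tfrac{4}{11}z^{2} - \tfrac{5}{11}z + \tfrac{12}{11}, LT = x.
g_2 = y - 1, LT = y.
r = \tfrac{16}{11}z^{2} - \tfrac{64}{11}z + \tfrac{81}{11}, LT = z^{2}.

The S-polynomials (S(g_1,g_2), S(g_1,r), S(g_2,r)) all reduce to 0 modulo the current basis, so we have a Gröbner basis.
Inter-reduce: drop elements whose leading term is divisible by another's, tail-reduce, and make monic.
Reduced Gröbner basis: {x + z - \tfrac{3}{4}, y - 1, z^{2} - 4z + \tfrac{81}{16}}.
The reduced Gröbner basis of I + (p) is {x + z - \tfrac{3}{4}, y - 1, z^{2} - 4z + \tfrac{81}{16}} ≠ {1}, a proper ideal, so the enlarged system stays consistent: p is independent of I, with normal form \tfrac{16}{11}z^{2} - \tfrac{64}{11}z + \tfrac{81}{11}.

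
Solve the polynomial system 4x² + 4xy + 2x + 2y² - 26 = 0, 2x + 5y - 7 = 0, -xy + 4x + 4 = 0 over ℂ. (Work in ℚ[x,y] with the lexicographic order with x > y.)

{(-4, 3)}

Compute a lex Gröbner basis by Buchberger's algorithm.
f_1 = 4x² + 4xy + 2x + 2y² - 26, LT = x².
f_2 = 2x + 5y - 7, LT = x.
f_3 = -xy + 4x + 4, LT = xy.

S(f_1,f_2): lcm = x². S = -3/2xy + 4x + ½y² - 13/2.
  leading term xy: subtract (-¾y)·f_2 from -3/2xy + 4x + ½y² - 13/2 → 4x + 17/4y² - 21/4y - 13/2
  leading term x: subtract (2)·f_2 from 4x + 17/4y² - 21/4y - 13/2 → 17/4y² - 61/4y + 15/2
  leading term y²: no divisor's leading term divides it; move 17/4y² to the remainder.
  leading term y: no divisor's leading term divides it; move -61/4y to the remainder.
  leading term 1: no divisor's leading term divides it; move 15/2 to the remainder.
  remainder 17/4y² - 61/4y + 15/2 ≠ 0; add h_4 = 17/4y² - 61/4y + 15/2 to the basis.

S(f_1,f_3): lcm = x²y. S = 4x² + xy² + ½xy + 4x + ½y³ - 13/2y.
  leading term x²: subtract (1)·f_1 from 4x² + xy² + ½xy + 4x + ½y³ - 13/2y → xy² - 7/2xy + 2x + ½y³ - 2y² - 13/2y + 26
  leading term xy²: subtract (½y²)·f_2 from xy² - 7/2xy + 2x + ½y³ - 2y² - 13/2y + 26 → -7/2xy + 2x - 2y³ + 3/2y² - 13/2y + 26
  leading term xy: subtract (-7/4y)·f_2 from -7/2xy + 2x - 2y³ + 3/2y² - 13/2y + 26 → 2x - 2y³ + 41/4y² - 75/4y + 26
  leading term x: subtract (1)·f_2 from 2x - 2y³ + 41/4y² - 75/4y + 26 → -2y³ + 41/4y² - 95/4y + 33
  leading term y³: subtract (-8/17y)·h_4 from -2y³ + 41/4y² - 95/4y + 33 → 209/68y² - 1375/68y + 33
  leading term y²: subtract (209/289)·h_4 from 209/68y² - 1375/68y + 33 → -5313/578y + 15939/578
  leading term y: no divisor's leading term divides it; move -5313/578y to the remainder.
  leading term 1: no divisor's leading term divides it; move 15939/578 to the remainder.
  remainder -5313/578y + 15939/578 ≠ 0; add h_5 = -5313/578y + 15939/578 to the basis.

S(f_2,f_3): lcm = xy. S = 4x + 5/2y² - 7/2y + 4.
  leading term x: subtract (2)·f_2 from 4x + 5/2y² - 7/2y + 4 → 5/2y² - 27/2y + 18
  leading term y²: subtract (10/17)·h_4 from 5/2y² - 27/2y + 18 → -77/17y + 231/17
  leading term y: subtract (34/69)·h_5 from -77/17y + 231/17 → 0
  remainder 0.

S(f_1,h_4): leading monomials are coprime, so the S-polynomial reduces to 0 (Buchberger's first criterion).
S(f_2,h_4): leading monomials are coprime, so the S-polynomial reduces to 0 (Buchberger's first criterion).
S(f_3,h_4): lcm = xy². S = -7/17xy - 30/17x - 4y.
  leading term xy: subtract (-7/34y)·f_2 from -7/17xy - 30/17x - 4y → -30/17x + 35/34y² - 185/34y
  leading term x: subtract (-15/17)·f_2 from -30/17x + 35/34y² - 185/34y → 35/34y² - 35/34y - 105/17
  leading term y²: subtract (70/289)·h_4 from 35/34y² - 35/34y - 105/17 → 770/289y - 2310/289
  leading term y: subtract (-20/69)·h_5 from 770/289y - 2310/289 → 0
  remainder 0.

S(f_1,h_5): leading monomials are coprime, so the S-polynomial reduces to 0 (Buchberger's first criterion).
S(f_2,h_5): leading monomials are coprime, so the S-polynomial reduces to 0 (Buchberger's first criterion).
S(f_3,h_5): lcm = xy. S = -x - 4.
  leading term x: subtract (-½)·f_2 from -x - 4 → 5/2y - 15/2
  leading term y: subtract (-1445/5313)·h_5 from 5/2y - 15/2 → 0
  remainder 0.

S(h_4,h_5): lcm = y². S = -10/17y + 30/17.
  leading term y: subtract (340/5313)·h_5 from -10/17y + 30/17 → 0
  remainder 0.

Every S-polynomial of the final basis reduces to 0, so we have a Gröbner basis.
Inter-reduce: drop elements whose leading term is divisible by another's, tail-reduce, and make monic.
Reduced Gröbner basis: {x + 4, y - 3}.

The lex basis is triangular: the last element involves only y. Solving y - 3 = 0 gives y ∈ {3}; substituting each value into the earlier elements determines the remaining variables.
  y = 3: the earlier basis element becomes x + 4 = 0, giving x = -4 — point (-4, 3).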